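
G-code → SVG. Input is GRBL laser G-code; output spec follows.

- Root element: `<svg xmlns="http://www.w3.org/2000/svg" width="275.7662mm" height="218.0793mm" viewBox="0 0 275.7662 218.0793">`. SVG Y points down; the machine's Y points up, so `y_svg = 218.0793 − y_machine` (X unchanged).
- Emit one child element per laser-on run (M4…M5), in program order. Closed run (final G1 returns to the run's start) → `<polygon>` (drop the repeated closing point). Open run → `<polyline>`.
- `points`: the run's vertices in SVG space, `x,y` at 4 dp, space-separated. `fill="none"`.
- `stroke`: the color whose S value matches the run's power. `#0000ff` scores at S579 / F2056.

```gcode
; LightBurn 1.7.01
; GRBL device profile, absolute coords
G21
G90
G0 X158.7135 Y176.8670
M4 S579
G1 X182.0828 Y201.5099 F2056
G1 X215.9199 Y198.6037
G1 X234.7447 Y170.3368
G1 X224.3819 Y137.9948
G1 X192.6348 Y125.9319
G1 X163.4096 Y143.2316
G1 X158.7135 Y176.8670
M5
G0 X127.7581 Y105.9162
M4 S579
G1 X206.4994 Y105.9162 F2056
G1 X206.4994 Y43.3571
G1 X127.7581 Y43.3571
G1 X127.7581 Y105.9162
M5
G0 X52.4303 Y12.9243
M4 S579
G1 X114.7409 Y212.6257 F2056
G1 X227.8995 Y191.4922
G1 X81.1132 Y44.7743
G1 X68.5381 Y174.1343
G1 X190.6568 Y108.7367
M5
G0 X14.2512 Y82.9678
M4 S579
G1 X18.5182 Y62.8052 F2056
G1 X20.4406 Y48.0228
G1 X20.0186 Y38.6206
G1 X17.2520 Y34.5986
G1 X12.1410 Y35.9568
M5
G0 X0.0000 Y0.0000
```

<svg xmlns="http://www.w3.org/2000/svg" width="275.7662mm" height="218.0793mm" viewBox="0 0 275.7662 218.0793">
  <polygon points="158.7135,41.2123 182.0828,16.5694 215.9199,19.4756 234.7447,47.7425 224.3819,80.0845 192.6348,92.1474 163.4096,74.8477" fill="none" stroke="#0000ff"/>
  <polygon points="127.7581,112.1631 206.4994,112.1631 206.4994,174.7222 127.7581,174.7222" fill="none" stroke="#0000ff"/>
  <polyline points="52.4303,205.1550 114.7409,5.4536 227.8995,26.5871 81.1132,173.3050 68.5381,43.9450 190.6568,109.3426" fill="none" stroke="#0000ff"/>
  <polyline points="14.2512,135.1115 18.5182,155.2741 20.4406,170.0565 20.0186,179.4587 17.2520,183.4807 12.1410,182.1225" fill="none" stroke="#0000ff"/>
</svg>

Machine Y-up, SVG Y-down with viewBox height 218.0793, so y_svg = 218.0793 − y_machine; X carries over. Every run uses S579, so all elements get stroke `#0000ff` (score).

Run 1: The run returns to its start, so emit a `<polygon>` with points (Y-flipped): 158.7135,41.2123 182.0828,16.5694 215.9199,19.4756 234.7447,47.7425 224.3819,80.0845 192.6348,92.1474 163.4096,74.8477.

Run 2: The run returns to its start, so emit a `<polygon>` with points (Y-flipped): 127.7581,112.1631 206.4994,112.1631 206.4994,174.7222 127.7581,174.7222.

Run 3: The run is open, so emit a `<polyline>` with points (Y-flipped): 52.4303,205.1550 114.7409,5.4536 227.8995,26.5871 81.1132,173.3050 68.5381,43.9450 190.6568,109.3426.

Run 4: The run is open, so emit a `<polyline>` with points (Y-flipped): 14.2512,135.1115 18.5182,155.2741 20.4406,170.0565 20.0186,179.4587 17.2520,183.4807 12.1410,182.1225.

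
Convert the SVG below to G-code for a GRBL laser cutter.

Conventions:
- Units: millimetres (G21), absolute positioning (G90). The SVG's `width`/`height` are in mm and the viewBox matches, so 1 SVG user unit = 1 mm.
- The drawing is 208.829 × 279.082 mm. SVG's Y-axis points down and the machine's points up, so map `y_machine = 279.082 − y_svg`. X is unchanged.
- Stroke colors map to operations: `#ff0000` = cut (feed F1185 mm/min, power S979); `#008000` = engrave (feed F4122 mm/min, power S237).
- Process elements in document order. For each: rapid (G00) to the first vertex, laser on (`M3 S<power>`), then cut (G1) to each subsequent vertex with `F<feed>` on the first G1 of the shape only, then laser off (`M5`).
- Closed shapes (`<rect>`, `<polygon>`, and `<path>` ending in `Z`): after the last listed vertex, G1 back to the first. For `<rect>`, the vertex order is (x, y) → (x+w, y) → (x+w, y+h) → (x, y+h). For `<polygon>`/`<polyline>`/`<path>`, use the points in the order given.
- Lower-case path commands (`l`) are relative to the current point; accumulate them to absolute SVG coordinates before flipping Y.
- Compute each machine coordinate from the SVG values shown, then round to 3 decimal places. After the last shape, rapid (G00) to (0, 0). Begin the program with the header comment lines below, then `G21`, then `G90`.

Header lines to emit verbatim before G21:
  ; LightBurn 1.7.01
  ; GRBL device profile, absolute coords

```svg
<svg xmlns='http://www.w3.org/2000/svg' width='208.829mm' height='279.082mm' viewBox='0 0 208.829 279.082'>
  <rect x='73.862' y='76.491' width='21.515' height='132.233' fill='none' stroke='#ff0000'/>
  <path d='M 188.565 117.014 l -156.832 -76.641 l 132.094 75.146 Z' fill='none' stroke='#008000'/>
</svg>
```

Since the viewBox matches the mm dimensions, user units are millimetres directly. The only transform is the Y-flip y_m = 279.082 − y_svg.

Shape 1 is a rectangle drawn with `<rect>`. Its stroke #ff0000 means cut at S979, F1185. After flipping Y the toolpath is (73.862,202.591) → (95.377,202.591) → (95.377,70.358) → (73.862,70.358) → (73.862,202.591), returning to the start.

Shape 2 is a closed polygon drawn with `<path>`. Its stroke #008000 means engrave at S237, F4122. After flipping Y the toolpath is (188.565,162.068) → (31.733,238.709) → (163.827,163.563) → (188.565,162.068), returning to the start.

; LightBurn 1.7.01
; GRBL device profile, absolute coords
G21
G90
G00 X73.862 Y202.591
M3 S979
G1 X95.377 Y202.591 F1185
G1 X95.377 Y70.358
G1 X73.862 Y70.358
G1 X73.862 Y202.591
M5
G00 X188.565 Y162.068
M3 S237
G1 X31.733 Y238.709 F4122
G1 X163.827 Y163.563
G1 X188.565 Y162.068
M5
G00 X0.000 Y0.000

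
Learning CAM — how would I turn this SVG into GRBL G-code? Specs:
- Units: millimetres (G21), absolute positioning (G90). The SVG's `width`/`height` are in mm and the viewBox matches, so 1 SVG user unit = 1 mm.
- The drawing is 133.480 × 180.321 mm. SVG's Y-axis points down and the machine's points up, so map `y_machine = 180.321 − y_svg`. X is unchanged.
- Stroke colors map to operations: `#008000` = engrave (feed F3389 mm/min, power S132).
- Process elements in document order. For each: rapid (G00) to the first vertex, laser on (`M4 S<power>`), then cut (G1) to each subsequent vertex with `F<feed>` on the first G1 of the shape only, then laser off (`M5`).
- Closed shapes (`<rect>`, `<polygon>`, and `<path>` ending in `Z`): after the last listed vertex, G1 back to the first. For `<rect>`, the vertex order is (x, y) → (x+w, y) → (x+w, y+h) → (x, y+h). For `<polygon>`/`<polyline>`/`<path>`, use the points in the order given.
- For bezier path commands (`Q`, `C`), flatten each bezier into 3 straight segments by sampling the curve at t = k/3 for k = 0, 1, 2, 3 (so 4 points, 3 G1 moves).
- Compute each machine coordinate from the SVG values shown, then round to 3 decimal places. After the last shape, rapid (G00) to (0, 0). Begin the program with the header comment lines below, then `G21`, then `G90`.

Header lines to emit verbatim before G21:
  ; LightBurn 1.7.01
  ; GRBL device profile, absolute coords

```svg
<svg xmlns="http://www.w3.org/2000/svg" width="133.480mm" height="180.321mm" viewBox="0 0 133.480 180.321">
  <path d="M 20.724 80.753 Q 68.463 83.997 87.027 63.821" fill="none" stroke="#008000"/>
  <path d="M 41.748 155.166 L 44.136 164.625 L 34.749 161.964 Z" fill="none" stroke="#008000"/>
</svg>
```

Since the viewBox matches the mm dimensions, user units are millimetres directly. The only transform is the Y-flip y_m = 180.321 − y_svg.

Shape 1 is a quadratic bezier drawn with `<path>`. Its stroke #008000 means engrave at S132, F3389. After flipping Y the toolpath is (20.724,99.568) → (49.308,100.008) → (71.409,105.652) → (87.027,116.500).

Shape 2 is a regular polygon drawn with `<path>`. Its stroke #008000 means engrave at S132, F3389. After flipping Y the toolpath is (41.748,25.155) → (44.136,15.696) → (34.749,18.357) → (41.748,25.155), returning to the start.

; LightBurn 1.7.01
; GRBL device profile, absolute coords
G21
G90
G00 X20.724 Y99.568
M4 S132
G1 X49.308 Y100.008 F3389
G1 X71.409 Y105.652
G1 X87.027 Y116.500
M5
G00 X41.748 Y25.155
M4 S132
G1 X44.136 Y15.696 F3389
G1 X34.749 Y18.357
G1 X41.748 Y25.155
M5
G00 X0.000 Y0.000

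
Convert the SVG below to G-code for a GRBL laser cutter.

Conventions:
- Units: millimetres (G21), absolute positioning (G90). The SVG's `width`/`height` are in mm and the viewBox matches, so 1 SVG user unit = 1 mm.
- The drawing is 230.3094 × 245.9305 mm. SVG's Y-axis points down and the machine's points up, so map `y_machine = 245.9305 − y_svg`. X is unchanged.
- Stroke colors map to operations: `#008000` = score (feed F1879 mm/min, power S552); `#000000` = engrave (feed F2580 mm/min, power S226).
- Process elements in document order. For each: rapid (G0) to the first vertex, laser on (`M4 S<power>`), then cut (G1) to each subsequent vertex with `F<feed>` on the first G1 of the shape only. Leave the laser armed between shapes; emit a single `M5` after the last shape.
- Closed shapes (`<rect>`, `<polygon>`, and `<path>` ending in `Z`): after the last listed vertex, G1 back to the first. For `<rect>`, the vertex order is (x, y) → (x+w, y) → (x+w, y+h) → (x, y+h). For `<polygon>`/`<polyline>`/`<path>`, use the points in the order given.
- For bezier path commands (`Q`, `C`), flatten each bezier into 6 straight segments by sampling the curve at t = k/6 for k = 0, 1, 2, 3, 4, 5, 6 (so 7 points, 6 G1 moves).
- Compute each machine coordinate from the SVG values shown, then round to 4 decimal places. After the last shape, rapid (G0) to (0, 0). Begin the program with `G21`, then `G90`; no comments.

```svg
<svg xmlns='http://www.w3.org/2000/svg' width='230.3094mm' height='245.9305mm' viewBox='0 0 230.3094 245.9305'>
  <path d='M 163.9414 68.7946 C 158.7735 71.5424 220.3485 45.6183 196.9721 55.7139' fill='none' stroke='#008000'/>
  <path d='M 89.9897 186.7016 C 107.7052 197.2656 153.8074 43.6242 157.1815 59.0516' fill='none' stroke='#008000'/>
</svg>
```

G21
G90
G0 X163.9414 Y177.1359
M4 S552
G1 X166.2171 Y177.8518 F1879
G1 X175.4028 Y181.5494
G1 X187.2849 Y186.4317
G1 X197.6497 Y190.7016
G1 X202.2833 Y192.5623
G1 X196.9721 Y190.2166
G0 X89.9897 Y59.2289
M4 S552
G1 X100.8838 Y66.0877 F1879
G1 X114.5336 Y91.0565
G1 X128.9636 Y124.8777
G1 X142.1986 Y158.2935
G1 X152.2630 Y182.0465
G1 X157.1815 Y186.8789
M5
G0 X0.0000 Y0.0000

1 u = 1 mm; y_m = 245.9305 − y.

[1] `<path>` cubic bezier, #008000→score S552 F1879: (163.9414,177.1359) → (166.2171,177.8518) → (175.4028,181.5494) → (187.2849,186.4317) → (197.6497,190.7016) → (202.2833,192.5623) → (196.9721,190.2166)

[2] `<path>` cubic bezier, #008000→score S552 F1879: (89.9897,59.2289) → (100.8838,66.0877) → (114.5336,91.0565) → (128.9636,124.8777) → (142.1986,158.2935) → (152.2630,182.0465) → (157.1815,186.8789)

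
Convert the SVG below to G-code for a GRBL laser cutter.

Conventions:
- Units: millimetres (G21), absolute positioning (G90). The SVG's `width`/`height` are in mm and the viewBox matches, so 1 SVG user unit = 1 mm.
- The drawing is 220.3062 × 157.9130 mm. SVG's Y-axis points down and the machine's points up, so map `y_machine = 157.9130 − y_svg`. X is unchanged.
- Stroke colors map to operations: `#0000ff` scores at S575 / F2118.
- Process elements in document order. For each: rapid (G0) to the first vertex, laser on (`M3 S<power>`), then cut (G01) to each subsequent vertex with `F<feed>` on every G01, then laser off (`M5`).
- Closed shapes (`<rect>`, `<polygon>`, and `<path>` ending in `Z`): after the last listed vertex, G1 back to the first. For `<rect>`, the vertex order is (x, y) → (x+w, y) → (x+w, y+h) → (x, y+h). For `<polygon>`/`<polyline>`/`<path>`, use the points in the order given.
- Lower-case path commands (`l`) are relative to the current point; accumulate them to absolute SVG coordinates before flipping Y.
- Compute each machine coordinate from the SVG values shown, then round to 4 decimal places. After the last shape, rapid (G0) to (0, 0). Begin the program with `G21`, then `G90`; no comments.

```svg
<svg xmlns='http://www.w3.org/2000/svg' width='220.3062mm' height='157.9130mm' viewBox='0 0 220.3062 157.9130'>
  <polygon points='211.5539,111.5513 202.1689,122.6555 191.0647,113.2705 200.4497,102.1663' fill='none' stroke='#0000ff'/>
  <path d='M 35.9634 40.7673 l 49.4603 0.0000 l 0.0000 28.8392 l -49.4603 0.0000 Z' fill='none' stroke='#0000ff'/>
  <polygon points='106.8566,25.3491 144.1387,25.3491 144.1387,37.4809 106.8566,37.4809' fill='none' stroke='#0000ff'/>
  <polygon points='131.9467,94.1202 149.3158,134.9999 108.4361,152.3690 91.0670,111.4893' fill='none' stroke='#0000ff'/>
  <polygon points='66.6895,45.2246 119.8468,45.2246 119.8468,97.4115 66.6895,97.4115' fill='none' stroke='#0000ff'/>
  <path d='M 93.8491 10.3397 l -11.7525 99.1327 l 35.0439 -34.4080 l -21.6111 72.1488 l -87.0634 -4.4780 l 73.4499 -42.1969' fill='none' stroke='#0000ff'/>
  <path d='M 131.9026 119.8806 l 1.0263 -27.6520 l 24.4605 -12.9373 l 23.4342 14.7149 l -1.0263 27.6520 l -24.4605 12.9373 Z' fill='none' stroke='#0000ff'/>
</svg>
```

G21
G90
G0 X211.5539 Y46.3617
M3 S575
G01 X202.1689 Y35.2575 F2118
G01 X191.0647 Y44.6425 F2118
G01 X200.4497 Y55.7467 F2118
G01 X211.5539 Y46.3617 F2118
M5
G0 X35.9634 Y117.1457
M3 S575
G01 X85.4237 Y117.1457 F2118
G01 X85.4237 Y88.3065 F2118
G01 X35.9634 Y88.3065 F2118
G01 X35.9634 Y117.1457 F2118
M5
G0 X106.8566 Y132.5639
M3 S575
G01 X144.1387 Y132.5639 F2118
G01 X144.1387 Y120.4321 F2118
G01 X106.8566 Y120.4321 F2118
G01 X106.8566 Y132.5639 F2118
M5
G0 X131.9467 Y63.7928
M3 S575
G01 X149.3158 Y22.9131 F2118
G01 X108.4361 Y5.5440 F2118
G01 X91.0670 Y46.4237 F2118
G01 X131.9467 Y63.7928 F2118
M5
G0 X66.6895 Y112.6884
M3 S575
G01 X119.8468 Y112.6884 F2118
G01 X119.8468 Y60.5015 F2118
G01 X66.6895 Y60.5015 F2118
G01 X66.6895 Y112.6884 F2118
M5
G0 X93.8491 Y147.5733
M3 S575
G01 X82.0966 Y48.4406 F2118
G01 X117.1405 Y82.8486 F2118
G01 X95.5294 Y10.6998 F2118
G01 X8.4660 Y15.1778 F2118
G01 X81.9159 Y57.3747 F2118
M5
G0 X131.9026 Y38.0324
M3 S575
G01 X132.9289 Y65.6844 F2118
G01 X157.3894 Y78.6217 F2118
G01 X180.8236 Y63.9068 F2118
G01 X179.7973 Y36.2548 F2118
G01 X155.3368 Y23.3175 F2118
G01 X131.9026 Y38.0324 F2118
M5
G0 X0.0000 Y0.0000

Since the viewBox matches the mm dimensions, user units are millimetres directly. The only transform is the Y-flip y_m = 157.9130 − y_svg.

Shape 1 is a regular polygon drawn with `<polygon>`. Its stroke #0000ff means score at S575, F2118. After flipping Y the toolpath is (211.5539,46.3617) → (202.1689,35.2575) → (191.0647,44.6425) → (200.4497,55.7467) → (211.5539,46.3617), returning to the start.

Shape 2 is a rectangle drawn with `<path>`. Its stroke #0000ff means score at S575, F2118. After flipping Y the toolpath is (35.9634,117.1457) → (85.4237,117.1457) → (85.4237,88.3065) → (35.9634,88.3065) → (35.9634,117.1457), returning to the start.

Shape 3 is a rectangle drawn with `<polygon>`. Its stroke #0000ff means score at S575, F2118. After flipping Y the toolpath is (106.8566,132.5639) → (144.1387,132.5639) → (144.1387,120.4321) → (106.8566,120.4321) → (106.8566,132.5639), returning to the start.

Shape 4 is a regular polygon drawn with `<polygon>`. Its stroke #0000ff means score at S575, F2118. After flipping Y the toolpath is (131.9467,63.7928) → (149.3158,22.9131) → (108.4361,5.5440) → (91.0670,46.4237) → (131.9467,63.7928), returning to the start.

Shape 5 is a rectangle drawn with `<polygon>`. Its stroke #0000ff means score at S575, F2118. After flipping Y the toolpath is (66.6895,112.6884) → (119.8468,112.6884) → (119.8468,60.5015) → (66.6895,60.5015) → (66.6895,112.6884), returning to the start.

Shape 6 is a open polyline drawn with `<path>`. Its stroke #0000ff means score at S575, F2118. After flipping Y the toolpath is (93.8491,147.5733) → (82.0966,48.4406) → (117.1405,82.8486) → (95.5294,10.6998) → (8.4660,15.1778) → (81.9159,57.3747).

Shape 7 is a regular polygon drawn with `<path>`. Its stroke #0000ff means score at S575, F2118. After flipping Y the toolpath is (131.9026,38.0324) → (132.9289,65.6844) → (157.3894,78.6217) → (180.8236,63.9068) → (179.7973,36.2548) → (155.3368,23.3175) → (131.9026,38.0324), returning to the start.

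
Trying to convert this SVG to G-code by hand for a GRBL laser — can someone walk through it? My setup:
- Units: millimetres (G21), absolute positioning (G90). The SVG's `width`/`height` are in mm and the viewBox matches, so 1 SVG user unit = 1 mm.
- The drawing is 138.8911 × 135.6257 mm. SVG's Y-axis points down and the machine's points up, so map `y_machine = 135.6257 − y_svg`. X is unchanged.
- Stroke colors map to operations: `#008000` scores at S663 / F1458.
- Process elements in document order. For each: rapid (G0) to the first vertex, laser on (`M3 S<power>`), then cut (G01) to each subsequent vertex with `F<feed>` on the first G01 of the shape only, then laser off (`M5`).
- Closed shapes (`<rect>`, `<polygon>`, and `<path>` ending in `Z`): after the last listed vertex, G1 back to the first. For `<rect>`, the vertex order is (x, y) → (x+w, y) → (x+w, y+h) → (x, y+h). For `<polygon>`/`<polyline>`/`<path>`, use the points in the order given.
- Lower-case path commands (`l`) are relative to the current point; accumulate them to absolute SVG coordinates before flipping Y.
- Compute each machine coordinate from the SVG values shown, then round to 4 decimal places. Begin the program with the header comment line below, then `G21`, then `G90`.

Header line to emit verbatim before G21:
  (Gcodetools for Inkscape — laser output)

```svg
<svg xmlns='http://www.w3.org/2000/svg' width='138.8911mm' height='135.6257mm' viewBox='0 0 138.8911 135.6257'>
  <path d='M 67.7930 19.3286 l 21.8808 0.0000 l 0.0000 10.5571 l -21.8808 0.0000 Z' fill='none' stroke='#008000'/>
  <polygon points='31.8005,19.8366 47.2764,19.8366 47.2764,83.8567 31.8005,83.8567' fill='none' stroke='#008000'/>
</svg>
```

(Gcodetools for Inkscape — laser output)
G21
G90
G0 X67.7930 Y116.2971
M3 S663
G01 X89.6738 Y116.2971 F1458
G01 X89.6738 Y105.7400
G01 X67.7930 Y105.7400
G01 X67.7930 Y116.2971
M5
G0 X31.8005 Y115.7891
M3 S663
G01 X47.2764 Y115.7891 F1458
G01 X47.2764 Y51.7690
G01 X31.8005 Y51.7690
G01 X31.8005 Y115.7891
M5

Since the viewBox matches the mm dimensions, user units are millimetres directly. The only transform is the Y-flip y_m = 135.6257 − y_svg.

Shape 1 is a rectangle drawn with `<path>`. Its stroke #008000 means score at S663, F1458. After flipping Y the toolpath is (67.7930,116.2971) → (89.6738,116.2971) → (89.6738,105.7400) → (67.7930,105.7400) → (67.7930,116.2971), returning to the start.

Shape 2 is a rectangle drawn with `<polygon>`. Its stroke #008000 means score at S663, F1458. After flipping Y the toolpath is (31.8005,115.7891) → (47.2764,115.7891) → (47.2764,51.7690) → (31.8005,51.7690) → (31.8005,115.7891), returning to the start.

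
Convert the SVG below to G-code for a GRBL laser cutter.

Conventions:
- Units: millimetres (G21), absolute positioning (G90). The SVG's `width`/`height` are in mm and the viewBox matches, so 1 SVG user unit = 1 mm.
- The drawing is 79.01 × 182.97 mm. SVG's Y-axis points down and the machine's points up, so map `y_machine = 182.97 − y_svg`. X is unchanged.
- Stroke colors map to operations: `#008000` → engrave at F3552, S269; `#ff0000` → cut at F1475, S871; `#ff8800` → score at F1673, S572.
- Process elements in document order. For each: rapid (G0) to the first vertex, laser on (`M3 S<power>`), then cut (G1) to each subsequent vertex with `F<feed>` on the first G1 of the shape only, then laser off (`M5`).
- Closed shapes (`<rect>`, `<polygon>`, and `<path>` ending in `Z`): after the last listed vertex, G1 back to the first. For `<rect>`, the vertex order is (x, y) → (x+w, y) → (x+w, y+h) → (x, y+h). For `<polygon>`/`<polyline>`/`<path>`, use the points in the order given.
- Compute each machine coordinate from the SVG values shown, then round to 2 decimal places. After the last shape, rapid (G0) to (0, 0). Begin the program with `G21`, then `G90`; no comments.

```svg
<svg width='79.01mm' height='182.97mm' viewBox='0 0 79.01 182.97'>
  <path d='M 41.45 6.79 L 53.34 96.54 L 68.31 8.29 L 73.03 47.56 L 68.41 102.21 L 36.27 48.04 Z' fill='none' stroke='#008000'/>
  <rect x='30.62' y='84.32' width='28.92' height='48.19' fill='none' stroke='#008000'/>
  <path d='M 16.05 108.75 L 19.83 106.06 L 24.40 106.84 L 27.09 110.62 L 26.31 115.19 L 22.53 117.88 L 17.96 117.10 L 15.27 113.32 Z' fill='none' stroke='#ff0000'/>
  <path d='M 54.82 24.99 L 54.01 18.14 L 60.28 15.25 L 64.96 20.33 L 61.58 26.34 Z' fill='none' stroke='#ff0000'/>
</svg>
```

G21
G90
G0 X41.45 Y176.18
M3 S269
G1 X53.34 Y86.43 F3552
G1 X68.31 Y174.68
G1 X73.03 Y135.41
G1 X68.41 Y80.76
G1 X36.27 Y134.93
G1 X41.45 Y176.18
M5
G0 X30.62 Y98.65
M3 S269
G1 X59.54 Y98.65 F3552
G1 X59.54 Y50.46
G1 X30.62 Y50.46
G1 X30.62 Y98.65
M5
G0 X16.05 Y74.22
M3 S871
G1 X19.83 Y76.91 F1475
G1 X24.40 Y76.13
G1 X27.09 Y72.35
G1 X26.31 Y67.78
G1 X22.53 Y65.09
G1 X17.96 Y65.87
G1 X15.27 Y69.65
G1 X16.05 Y74.22
M5
G0 X54.82 Y157.98
M3 S871
G1 X54.01 Y164.83 F1475
G1 X60.28 Y167.72
G1 X64.96 Y162.64
G1 X61.58 Y156.63
G1 X54.82 Y157.98
M5
G0 X0.00 Y0.00

1 u = 1 mm; y_m = 182.97 − y.

[1] `<path>` closed polygon, #008000→engrave S269 F3552: (41.45,176.18) → (53.34,86.43) → (68.31,174.68) → (73.03,135.41) → (68.41,80.76) → (36.27,134.93) → (41.45,176.18) (closed)

[2] `<rect>` rectangle, #008000→engrave S269 F3552: (30.62,98.65) → (59.54,98.65) → (59.54,50.46) → (30.62,50.46) → (30.62,98.65) (closed)

[3] `<path>` regular polygon, #ff0000→cut S871 F1475: (16.05,74.22) → (19.83,76.91) → (24.40,76.13) → (27.09,72.35) → (26.31,67.78) → (22.53,65.09) → (17.96,65.87) → (15.27,69.65) → (16.05,74.22) (closed)

[4] `<path>` regular polygon, #ff0000→cut S871 F1475: (54.82,157.98) → (54.01,164.83) → (60.28,167.72) → (64.96,162.64) → (61.58,156.63) → (54.82,157.98) (closed)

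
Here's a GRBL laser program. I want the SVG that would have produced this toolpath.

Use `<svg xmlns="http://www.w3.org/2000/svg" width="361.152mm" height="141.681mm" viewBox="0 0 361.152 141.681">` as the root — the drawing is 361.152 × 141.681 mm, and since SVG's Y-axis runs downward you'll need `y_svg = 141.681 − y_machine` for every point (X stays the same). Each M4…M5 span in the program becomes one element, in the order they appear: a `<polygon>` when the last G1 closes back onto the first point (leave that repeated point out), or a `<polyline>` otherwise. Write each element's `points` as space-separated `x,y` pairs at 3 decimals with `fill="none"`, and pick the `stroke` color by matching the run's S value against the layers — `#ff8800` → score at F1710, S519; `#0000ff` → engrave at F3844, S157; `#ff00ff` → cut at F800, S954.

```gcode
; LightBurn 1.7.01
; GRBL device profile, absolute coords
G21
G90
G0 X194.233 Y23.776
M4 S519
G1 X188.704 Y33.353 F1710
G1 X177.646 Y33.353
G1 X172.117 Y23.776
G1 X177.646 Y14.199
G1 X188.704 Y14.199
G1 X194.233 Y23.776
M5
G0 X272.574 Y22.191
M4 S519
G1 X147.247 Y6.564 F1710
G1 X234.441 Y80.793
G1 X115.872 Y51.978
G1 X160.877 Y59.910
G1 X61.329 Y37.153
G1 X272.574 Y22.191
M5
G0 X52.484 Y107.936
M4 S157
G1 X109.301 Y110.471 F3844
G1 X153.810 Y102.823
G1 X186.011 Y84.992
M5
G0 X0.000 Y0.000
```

<svg xmlns="http://www.w3.org/2000/svg" width="361.152mm" height="141.681mm" viewBox="0 0 361.152 141.681">
  <polygon points="194.233,117.905 188.704,108.328 177.646,108.328 172.117,117.905 177.646,127.482 188.704,127.482" fill="none" stroke="#ff8800"/>
  <polygon points="272.574,119.490 147.247,135.117 234.441,60.888 115.872,89.703 160.877,81.771 61.329,104.528" fill="none" stroke="#ff8800"/>
  <polyline points="52.484,33.745 109.301,31.210 153.810,38.858 186.011,56.689" fill="none" stroke="#0000ff"/>
</svg>

Each laser-on run becomes one SVG element. Flip Y back into SVG space with y_svg = 141.681 − y_machine.

Run 1: power S519 maps to stroke `#ff8800` (score). The run returns to its start, so emit a `<polygon>` with points (Y-flipped): 194.233,117.905 188.704,108.328 177.646,108.328 172.117,117.905 177.646,127.482 188.704,127.482.

Run 2: power S519 maps to stroke `#ff8800` (score). The run returns to its start, so emit a `<polygon>` with points (Y-flipped): 272.574,119.490 147.247,135.117 234.441,60.888 115.872,89.703 160.877,81.771 61.329,104.528.

Run 3: power S157 maps to stroke `#0000ff` (engrave). The run is open, so emit a `<polyline>` with points (Y-flipped): 52.484,33.745 109.301,31.210 153.810,38.858 186.011,56.689.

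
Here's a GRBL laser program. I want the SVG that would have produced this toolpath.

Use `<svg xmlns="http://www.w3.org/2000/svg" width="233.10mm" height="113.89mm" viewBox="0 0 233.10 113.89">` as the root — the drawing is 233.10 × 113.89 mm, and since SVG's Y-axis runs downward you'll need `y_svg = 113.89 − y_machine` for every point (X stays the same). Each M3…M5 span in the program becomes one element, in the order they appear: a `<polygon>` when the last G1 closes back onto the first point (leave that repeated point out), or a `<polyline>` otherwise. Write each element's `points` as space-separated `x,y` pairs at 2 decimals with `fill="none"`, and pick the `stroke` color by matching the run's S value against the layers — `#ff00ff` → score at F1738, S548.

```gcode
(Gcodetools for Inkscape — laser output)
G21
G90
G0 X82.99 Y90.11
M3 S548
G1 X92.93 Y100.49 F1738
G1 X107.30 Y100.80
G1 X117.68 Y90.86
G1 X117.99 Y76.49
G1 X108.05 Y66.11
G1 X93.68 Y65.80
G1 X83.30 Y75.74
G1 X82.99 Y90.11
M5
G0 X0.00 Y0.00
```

Machine Y-up, SVG Y-down with viewBox height 113.89, so y_svg = 113.89 − y_machine; X carries over. Every run uses S548, so all elements get stroke `#ff00ff` (score).

Run 1: The run returns to its start, so emit a `<polygon>` with points (Y-flipped): 82.99,23.78 92.93,13.40 107.30,13.09 117.68,23.03 117.99,37.40 108.05,47.78 93.68,48.09 83.30,38.15.

<svg xmlns="http://www.w3.org/2000/svg" width="233.10mm" height="113.89mm" viewBox="0 0 233.10 113.89">
  <polygon points="82.99,23.78 92.93,13.40 107.30,13.09 117.68,23.03 117.99,37.40 108.05,47.78 93.68,48.09 83.30,38.15" fill="none" stroke="#ff00ff"/>
</svg>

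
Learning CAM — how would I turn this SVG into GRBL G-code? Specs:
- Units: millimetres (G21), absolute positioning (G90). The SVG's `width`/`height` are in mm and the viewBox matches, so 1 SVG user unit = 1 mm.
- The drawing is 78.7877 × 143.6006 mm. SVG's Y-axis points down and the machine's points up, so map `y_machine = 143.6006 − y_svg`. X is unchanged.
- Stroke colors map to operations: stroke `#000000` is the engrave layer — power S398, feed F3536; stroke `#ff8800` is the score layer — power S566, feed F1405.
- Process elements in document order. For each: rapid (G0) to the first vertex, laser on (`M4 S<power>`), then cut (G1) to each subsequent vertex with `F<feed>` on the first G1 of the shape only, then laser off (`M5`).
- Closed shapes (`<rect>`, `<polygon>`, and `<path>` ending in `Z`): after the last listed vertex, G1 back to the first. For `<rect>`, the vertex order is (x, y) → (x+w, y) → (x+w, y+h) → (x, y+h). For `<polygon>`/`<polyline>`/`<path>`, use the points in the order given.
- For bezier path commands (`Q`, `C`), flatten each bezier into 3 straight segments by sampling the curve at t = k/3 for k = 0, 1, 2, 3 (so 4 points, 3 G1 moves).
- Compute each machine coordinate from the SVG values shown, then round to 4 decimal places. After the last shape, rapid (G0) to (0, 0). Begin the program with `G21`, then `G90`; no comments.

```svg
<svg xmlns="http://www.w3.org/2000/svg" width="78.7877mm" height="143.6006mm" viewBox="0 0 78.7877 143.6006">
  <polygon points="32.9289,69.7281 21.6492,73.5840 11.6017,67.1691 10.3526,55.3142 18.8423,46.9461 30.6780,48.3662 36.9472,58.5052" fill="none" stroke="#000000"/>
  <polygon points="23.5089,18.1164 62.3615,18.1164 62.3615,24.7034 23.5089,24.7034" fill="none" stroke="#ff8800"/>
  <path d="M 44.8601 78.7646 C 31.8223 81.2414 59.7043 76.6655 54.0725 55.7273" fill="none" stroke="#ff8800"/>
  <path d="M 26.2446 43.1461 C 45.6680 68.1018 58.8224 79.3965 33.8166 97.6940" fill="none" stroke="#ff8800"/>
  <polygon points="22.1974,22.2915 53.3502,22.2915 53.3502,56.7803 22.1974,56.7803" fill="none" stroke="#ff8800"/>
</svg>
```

G21
G90
G0 X32.9289 Y73.8725
M4 S398
G1 X21.6492 Y70.0166 F3536
G1 X11.6017 Y76.4315
G1 X10.3526 Y88.2864
G1 X18.8423 Y96.6545
G1 X30.6780 Y95.2344
G1 X36.9472 Y85.0954
G1 X32.9289 Y73.8725
M5
G0 X23.5089 Y125.4842
M4 S566
G1 X62.3615 Y125.4842 F1405
G1 X62.3615 Y118.8972
G1 X23.5089 Y118.8972
G1 X23.5089 Y125.4842
M5
G0 X44.8601 Y64.8360
M4 S566
G1 X42.7054 Y65.0549 F1405
G1 X51.2898 Y72.0444
G1 X54.0725 Y87.8733
M5
G0 X26.2446 Y100.4545
M4 S566
G1 X42.3972 Y79.2871 F1405
G1 X47.2835 Y62.6352
G1 X33.8166 Y45.9066
M5
G0 X22.1974 Y121.3091
M4 S566
G1 X53.3502 Y121.3091 F1405
G1 X53.3502 Y86.8203
G1 X22.1974 Y86.8203
G1 X22.1974 Y121.3091
M5
G0 X0.0000 Y0.0000

viewBox `0 0 78.7877 143.6006` with mm width/height → 1 unit = 1 mm. Flip: y_m = 143.6006 − y_svg.

**Shape 1** — `<polygon>` regular polygon, stroke `#000000` → engrave (S398, F3536). Machine vertices: (32.9289,73.8725) → (21.6492,70.0166) → (11.6017,76.4315) → (10.3526,88.2864) → (18.8423,96.6545) → (30.6780,95.2344) → (36.9472,85.0954) → (32.9289,73.8725). Closed: final G1 returns to the first vertex.

**Shape 2** — `<polygon>` rectangle, stroke `#ff8800` → score (S566, F1405). Machine vertices: (23.5089,125.4842) → (62.3615,125.4842) → (62.3615,118.8972) → (23.5089,118.8972) → (23.5089,125.4842). Closed: final G1 returns to the first vertex.

**Shape 3** — `<path>` cubic bezier, stroke `#ff8800` → score (S566, F1405). Control points (SVG): P0=(44.8601,78.7646), P1=(31.8223,81.2414), P2=(59.7043,76.6655), P3=(54.0725,55.7273); sampled at t=k/3. Machine vertices: (44.8601,64.8360) → (42.7054,65.0549) → (51.2898,72.0444) → (54.0725,87.8733). Open path.

**Shape 4** — `<path>` cubic bezier, stroke `#ff8800` → score (S566, F1405). Control points (SVG): P0=(26.2446,43.1461), P1=(45.6680,68.1018), P2=(58.8224,79.3965), P3=(33.8166,97.6940); sampled at t=k/3. Machine vertices: (26.2446,100.4545) → (42.3972,79.2871) → (47.2835,62.6352) → (33.8166,45.9066). Open path.

**Shape 5** — `<polygon>` rectangle, stroke `#ff8800` → score (S566, F1405). Machine vertices: (22.1974,121.3091) → (53.3502,121.3091) → (53.3502,86.8203) → (22.1974,86.8203) → (22.1974,121.3091). Closed: final G1 returns to the first vertex.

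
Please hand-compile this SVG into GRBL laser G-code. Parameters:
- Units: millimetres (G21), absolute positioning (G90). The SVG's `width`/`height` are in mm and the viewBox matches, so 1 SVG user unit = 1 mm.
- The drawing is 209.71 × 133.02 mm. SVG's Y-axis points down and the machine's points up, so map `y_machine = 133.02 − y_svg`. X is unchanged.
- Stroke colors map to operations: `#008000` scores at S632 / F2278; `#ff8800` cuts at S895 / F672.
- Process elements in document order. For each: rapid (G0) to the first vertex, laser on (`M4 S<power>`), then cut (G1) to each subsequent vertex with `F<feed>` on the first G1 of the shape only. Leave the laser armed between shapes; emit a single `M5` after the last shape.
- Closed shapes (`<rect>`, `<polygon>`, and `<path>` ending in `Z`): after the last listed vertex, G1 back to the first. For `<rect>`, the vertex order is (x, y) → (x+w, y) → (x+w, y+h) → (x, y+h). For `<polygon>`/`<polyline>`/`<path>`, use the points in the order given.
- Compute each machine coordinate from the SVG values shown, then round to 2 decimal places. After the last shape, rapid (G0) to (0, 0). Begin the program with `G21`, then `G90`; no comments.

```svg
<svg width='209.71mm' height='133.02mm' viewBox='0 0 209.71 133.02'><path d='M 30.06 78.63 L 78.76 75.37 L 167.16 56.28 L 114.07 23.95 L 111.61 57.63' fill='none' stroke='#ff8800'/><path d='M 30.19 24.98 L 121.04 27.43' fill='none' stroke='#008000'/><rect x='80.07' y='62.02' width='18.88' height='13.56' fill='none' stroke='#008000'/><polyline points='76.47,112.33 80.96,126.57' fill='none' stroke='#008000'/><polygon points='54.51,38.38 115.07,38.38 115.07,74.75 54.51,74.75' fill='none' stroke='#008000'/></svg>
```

Since the viewBox matches the mm dimensions, user units are millimetres directly. The only transform is the Y-flip y_m = 133.02 − y_svg.

Shape 1 is a open polyline drawn with `<path>`. Its stroke #ff8800 means cut at S895, F672. After flipping Y the toolpath is (30.06,54.39) → (78.76,57.65) → (167.16,76.74) → (114.07,109.07) → (111.61,75.39).

Shape 2 is a line segment drawn with `<path>`. Its stroke #008000 means score at S632, F2278. After flipping Y the toolpath is (30.19,108.04) → (121.04,105.59).

Shape 3 is a rectangle drawn with `<rect>`. Its stroke #008000 means score at S632, F2278. After flipping Y the toolpath is (80.07,71.00) → (98.95,71.00) → (98.95,57.44) → (80.07,57.44) → (80.07,71.00), returning to the start.

Shape 4 is a line segment drawn with `<polyline>`. Its stroke #008000 means score at S632, F2278. After flipping Y the toolpath is (76.47,20.69) → (80.96,6.45).

Shape 5 is a rectangle drawn with `<polygon>`. Its stroke #008000 means score at S632, F2278. After flipping Y the toolpath is (54.51,94.64) → (115.07,94.64) → (115.07,58.27) → (54.51,58.27) → (54.51,94.64), returning to the start.

G21
G90
G0 X30.06 Y54.39
M4 S895
G1 X78.76 Y57.65 F672
G1 X167.16 Y76.74
G1 X114.07 Y109.07
G1 X111.61 Y75.39
G0 X30.19 Y108.04
M4 S632
G1 X121.04 Y105.59 F2278
G0 X80.07 Y71.00
M4 S632
G1 X98.95 Y71.00 F2278
G1 X98.95 Y57.44
G1 X80.07 Y57.44
G1 X80.07 Y71.00
G0 X76.47 Y20.69
M4 S632
G1 X80.96 Y6.45 F2278
G0 X54.51 Y94.64
M4 S632
G1 X115.07 Y94.64 F2278
G1 X115.07 Y58.27
G1 X54.51 Y58.27
G1 X54.51 Y94.64
M5
G0 X0.00 Y0.00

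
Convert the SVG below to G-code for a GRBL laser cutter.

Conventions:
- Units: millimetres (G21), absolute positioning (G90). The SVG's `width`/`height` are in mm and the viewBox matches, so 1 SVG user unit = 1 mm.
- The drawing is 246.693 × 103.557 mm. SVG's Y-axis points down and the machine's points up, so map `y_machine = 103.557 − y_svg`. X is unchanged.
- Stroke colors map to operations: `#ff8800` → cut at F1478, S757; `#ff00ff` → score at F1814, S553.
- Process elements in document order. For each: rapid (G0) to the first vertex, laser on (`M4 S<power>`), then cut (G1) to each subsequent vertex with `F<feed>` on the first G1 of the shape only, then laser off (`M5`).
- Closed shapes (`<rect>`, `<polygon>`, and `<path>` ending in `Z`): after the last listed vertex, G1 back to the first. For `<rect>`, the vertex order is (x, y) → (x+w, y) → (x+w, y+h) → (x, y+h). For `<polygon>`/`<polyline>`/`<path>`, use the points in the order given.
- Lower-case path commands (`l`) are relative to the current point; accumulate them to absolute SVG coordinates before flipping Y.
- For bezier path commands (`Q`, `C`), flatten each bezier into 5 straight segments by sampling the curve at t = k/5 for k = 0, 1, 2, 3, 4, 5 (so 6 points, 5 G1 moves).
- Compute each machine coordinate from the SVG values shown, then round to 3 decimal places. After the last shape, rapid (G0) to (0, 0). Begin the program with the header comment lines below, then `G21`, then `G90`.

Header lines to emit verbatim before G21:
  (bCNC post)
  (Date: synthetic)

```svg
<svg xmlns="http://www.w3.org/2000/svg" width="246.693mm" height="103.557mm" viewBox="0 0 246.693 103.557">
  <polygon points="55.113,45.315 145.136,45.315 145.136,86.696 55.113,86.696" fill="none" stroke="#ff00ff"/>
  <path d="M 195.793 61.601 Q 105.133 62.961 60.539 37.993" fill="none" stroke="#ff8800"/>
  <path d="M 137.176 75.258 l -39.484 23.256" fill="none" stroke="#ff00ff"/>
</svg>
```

viewBox `0 0 246.693 103.557` with mm width/height → 1 unit = 1 mm. Flip: y_m = 103.557 − y_svg.

**Shape 1** — `<polygon>` rectangle, stroke `#ff00ff` → score (S553, F1814). Machine vertices: (55.113,58.242) → (145.136,58.242) → (145.136,16.861) → (55.113,16.861) → (55.113,58.242). Closed: final G1 returns to the first vertex.

**Shape 2** — `<path>` quadratic bezier, stroke `#ff8800` → cut (S757, F1478). Control points (SVG): P0=(195.793,61.601), P1=(105.133,62.961), P2=(60.539,37.993); sampled at t=k/5. Machine vertices: (195.793,41.956) → (161.372,42.465) → (130.636,45.080) → (103.585,49.802) → (80.219,56.630) → (60.539,65.564). Open path.

**Shape 3** — `<path>` line segment, stroke `#ff00ff` → score (S553, F1814). Machine vertices: (137.176,28.299) → (97.692,5.043). Open path.

(bCNC post)
(Date: synthetic)
G21
G90
G0 X55.113 Y58.242
M4 S553
G1 X145.136 Y58.242 F1814
G1 X145.136 Y16.861
G1 X55.113 Y16.861
G1 X55.113 Y58.242
M5
G0 X195.793 Y41.956
M4 S757
G1 X161.372 Y42.465 F1478
G1 X130.636 Y45.080
G1 X103.585 Y49.802
G1 X80.219 Y56.630
G1 X60.539 Y65.564
M5
G0 X137.176 Y28.299
M4 S553
G1 X97.692 Y5.043 F1814
M5
G0 X0.000 Y0.000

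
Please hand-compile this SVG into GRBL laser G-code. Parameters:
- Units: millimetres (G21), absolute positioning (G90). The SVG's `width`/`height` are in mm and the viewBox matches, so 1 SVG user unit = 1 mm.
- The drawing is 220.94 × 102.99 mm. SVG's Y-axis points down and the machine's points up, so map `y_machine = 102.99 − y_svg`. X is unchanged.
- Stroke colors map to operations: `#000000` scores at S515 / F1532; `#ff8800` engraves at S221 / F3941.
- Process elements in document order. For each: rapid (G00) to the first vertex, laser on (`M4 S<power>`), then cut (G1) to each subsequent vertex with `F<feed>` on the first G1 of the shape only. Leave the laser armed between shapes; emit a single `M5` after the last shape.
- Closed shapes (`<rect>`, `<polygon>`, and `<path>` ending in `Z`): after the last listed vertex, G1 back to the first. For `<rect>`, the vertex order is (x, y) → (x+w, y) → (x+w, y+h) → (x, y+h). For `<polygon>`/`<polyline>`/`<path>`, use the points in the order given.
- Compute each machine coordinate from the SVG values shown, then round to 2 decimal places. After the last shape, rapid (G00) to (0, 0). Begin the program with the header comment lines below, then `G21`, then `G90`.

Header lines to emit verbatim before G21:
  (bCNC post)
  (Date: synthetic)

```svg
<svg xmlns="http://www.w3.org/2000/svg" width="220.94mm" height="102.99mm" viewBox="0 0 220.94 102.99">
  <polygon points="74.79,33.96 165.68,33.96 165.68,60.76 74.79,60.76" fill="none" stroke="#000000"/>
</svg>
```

1 u = 1 mm; y_m = 102.99 − y.

[1] `<polygon>` rectangle, #000000→score S515 F1532: (74.79,69.03) → (165.68,69.03) → (165.68,42.23) → (74.79,42.23) → (74.79,69.03) (closed)

(bCNC post)
(Date: synthetic)
G21
G90
G00 X74.79 Y69.03
M4 S515
G1 X165.68 Y69.03 F1532
G1 X165.68 Y42.23
G1 X74.79 Y42.23
G1 X74.79 Y69.03
M5
G00 X0.00 Y0.00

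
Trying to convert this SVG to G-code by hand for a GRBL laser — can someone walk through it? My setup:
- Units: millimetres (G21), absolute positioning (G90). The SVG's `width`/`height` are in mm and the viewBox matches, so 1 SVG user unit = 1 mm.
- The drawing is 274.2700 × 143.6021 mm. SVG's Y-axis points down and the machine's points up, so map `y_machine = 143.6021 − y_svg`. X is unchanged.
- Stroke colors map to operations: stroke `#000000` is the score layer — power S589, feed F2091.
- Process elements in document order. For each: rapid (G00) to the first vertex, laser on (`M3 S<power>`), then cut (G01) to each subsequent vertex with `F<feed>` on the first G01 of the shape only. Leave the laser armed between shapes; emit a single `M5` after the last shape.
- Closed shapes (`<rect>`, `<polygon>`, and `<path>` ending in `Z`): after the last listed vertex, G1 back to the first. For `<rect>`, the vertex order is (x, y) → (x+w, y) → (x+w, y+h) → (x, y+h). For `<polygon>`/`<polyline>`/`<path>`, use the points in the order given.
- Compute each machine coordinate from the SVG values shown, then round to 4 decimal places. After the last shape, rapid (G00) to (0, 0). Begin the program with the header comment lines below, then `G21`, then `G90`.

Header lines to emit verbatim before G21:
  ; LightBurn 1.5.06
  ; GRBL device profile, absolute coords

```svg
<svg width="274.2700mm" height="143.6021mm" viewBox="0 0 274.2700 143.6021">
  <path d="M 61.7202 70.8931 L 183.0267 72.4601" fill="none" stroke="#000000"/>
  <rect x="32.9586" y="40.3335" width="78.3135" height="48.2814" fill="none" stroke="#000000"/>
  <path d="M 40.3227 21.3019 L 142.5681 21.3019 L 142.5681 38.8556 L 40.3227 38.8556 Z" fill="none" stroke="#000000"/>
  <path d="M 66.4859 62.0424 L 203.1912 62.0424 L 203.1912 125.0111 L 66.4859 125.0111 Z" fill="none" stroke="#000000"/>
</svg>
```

Since the viewBox matches the mm dimensions, user units are millimetres directly. The only transform is the Y-flip y_m = 143.6021 − y_svg.

Shape 1 is a line segment drawn with `<path>`. Its stroke #000000 means score at S589, F2091. After flipping Y the toolpath is (61.7202,72.7090) → (183.0267,71.1420).

Shape 2 is a rectangle drawn with `<rect>`. Its stroke #000000 means score at S589, F2091. After flipping Y the toolpath is (32.9586,103.2686) → (111.2721,103.2686) → (111.2721,54.9872) → (32.9586,54.9872) → (32.9586,103.2686), returning to the start.

Shape 3 is a rectangle drawn with `<path>`. Its stroke #000000 means score at S589, F2091. After flipping Y the toolpath is (40.3227,122.3002) → (142.5681,122.3002) → (142.5681,104.7465) → (40.3227,104.7465) → (40.3227,122.3002), returning to the start.

Shape 4 is a rectangle drawn with `<path>`. Its stroke #000000 means score at S589, F2091. After flipping Y the toolpath is (66.4859,81.5597) → (203.1912,81.5597) → (203.1912,18.5910) → (66.4859,18.5910) → (66.4859,81.5597), returning to the start.

; LightBurn 1.5.06
; GRBL device profile, absolute coords
G21
G90
G00 X61.7202 Y72.7090
M3 S589
G01 X183.0267 Y71.1420 F2091
G00 X32.9586 Y103.2686
M3 S589
G01 X111.2721 Y103.2686 F2091
G01 X111.2721 Y54.9872
G01 X32.9586 Y54.9872
G01 X32.9586 Y103.2686
G00 X40.3227 Y122.3002
M3 S589
G01 X142.5681 Y122.3002 F2091
G01 X142.5681 Y104.7465
G01 X40.3227 Y104.7465
G01 X40.3227 Y122.3002
G00 X66.4859 Y81.5597
M3 S589
G01 X203.1912 Y81.5597 F2091
G01 X203.1912 Y18.5910
G01 X66.4859 Y18.5910
G01 X66.4859 Y81.5597
M5
G00 X0.0000 Y0.0000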